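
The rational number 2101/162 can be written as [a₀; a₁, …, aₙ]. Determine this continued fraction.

[12; 1, 31, 2, 2]

Run the Euclidean algorithm, recording each quotient:
2101 ÷ 162 → quotient 12, remainder 157
162 ÷ 157 → quotient 1, remainder 5
157 ÷ 5 → quotient 31, remainder 2
5 ÷ 2 → quotient 2, remainder 1
2 ÷ 1 → quotient 2, remainder 0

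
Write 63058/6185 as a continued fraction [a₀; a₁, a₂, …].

Repeatedly divide and take the remainder:
63058 ÷ 6185 → quotient 10, remainder 1208
6185 ÷ 1208 → quotient 5, remainder 145
1208 ÷ 145 → quotient 8, remainder 48
145 ÷ 48 → quotient 3, remainder 1
48 ÷ 1 → quotient 48, remainder 0

[10; 5, 8, 3, 48]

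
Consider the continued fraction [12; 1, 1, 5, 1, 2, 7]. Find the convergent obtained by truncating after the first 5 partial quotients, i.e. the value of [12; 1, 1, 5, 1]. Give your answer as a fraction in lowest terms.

a_0 = 12: 12/1
a_1 = 1: 13/1
a_2 = 1: 25/2
a_3 = 5: 138/11
a_4 = 1: 163/13

163/13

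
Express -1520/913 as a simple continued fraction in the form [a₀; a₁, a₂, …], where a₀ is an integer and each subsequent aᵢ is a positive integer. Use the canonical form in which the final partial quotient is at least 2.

[-2; 2, 1, 60, 5]

Repeatedly divide and take the remainder:
⌊-1520/913⌋ = -2, remainder 306
⌊913/306⌋ = 2, remainder 301
⌊306/301⌋ = 1, remainder 5
⌊301/5⌋ = 60, remainder 1
⌊5/1⌋ = 5, remainder 0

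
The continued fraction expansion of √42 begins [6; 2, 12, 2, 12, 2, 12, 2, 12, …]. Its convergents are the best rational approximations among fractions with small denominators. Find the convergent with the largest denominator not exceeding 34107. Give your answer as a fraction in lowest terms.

List convergents until the denominator exceeds the bound:
a_0 = 6: 6/1  (≤ bound)
a_1 = 2: 13/2  (≤ bound)
a_2 = 12: 162/25  (≤ bound)
a_3 = 2: 337/52  (≤ bound)
a_4 = 12: 4206/649  (≤ bound)
a_5 = 2: 8749/1350  (≤ bound)
a_6 = 12: 109194/16849  (≤ bound)
a_7 = 2: 227137/35048  (> 34107, stop)

109194/16849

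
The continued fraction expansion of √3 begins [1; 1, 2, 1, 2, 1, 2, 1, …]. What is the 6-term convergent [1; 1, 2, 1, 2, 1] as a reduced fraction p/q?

26/15

Starting at the tail and folding back:
Start with 1.
2 + 1/(1/1) = 2 + 1/1 = 3/1
1 + 1/(3/1) = 1 + 1/3 = 4/3
2 + 1/(4/3) = 2 + 3/4 = 11/4
1 + 1/(11/4) = 1 + 4/11 = 15/11
1 + 1/(15/11) = 1 + 11/15 = 26/15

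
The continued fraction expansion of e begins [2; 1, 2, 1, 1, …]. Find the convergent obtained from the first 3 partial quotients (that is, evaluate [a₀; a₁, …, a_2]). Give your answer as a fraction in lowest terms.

8/3

Start with 2.
1 + 1/(2/1) = 1 + 1/2 = 3/2
2 + 1/(3/2) = 2 + 2/3 = 8/3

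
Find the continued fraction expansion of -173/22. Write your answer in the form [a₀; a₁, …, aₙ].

[-8; 7, 3]

Apply division with remainder until the remainder is 0:
-173 = -8·22 + 3, so a_0 = -8
22 = 7·3 + 1, so a_1 = 7
3 = 3·1 + 0, so a_2 = 3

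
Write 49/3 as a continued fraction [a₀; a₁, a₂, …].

[16; 3]

⌊49/3⌋ = 16, remainder 1
⌊3/1⌋ = 3, remainder 0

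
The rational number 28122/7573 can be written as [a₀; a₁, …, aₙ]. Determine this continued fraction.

Repeatedly divide and take the remainder:
⌊28122/7573⌋ = 3, remainder 5403
⌊7573/5403⌋ = 1, remainder 2170
⌊5403/2170⌋ = 2, remainder 1063
⌊2170/1063⌋ = 2, remainder 44
⌊1063/44⌋ = 24, remainder 7
⌊44/7⌋ = 6, remainder 2
⌊7/2⌋ = 3, remainder 1
⌊2/1⌋ = 2, remainder 0

[3; 1, 2, 2, 24, 6, 3, 2]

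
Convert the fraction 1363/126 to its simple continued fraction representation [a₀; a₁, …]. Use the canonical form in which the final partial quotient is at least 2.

[10; 1, 4, 2, 11]

Run the Euclidean algorithm, recording each quotient:
1363 = 10·126 + 103, so a_0 = 10
126 = 1·103 + 23, so a_1 = 1
103 = 4·23 + 11, so a_2 = 4
23 = 2·11 + 1, so a_3 = 2
11 = 11·1 + 0, so a_4 = 11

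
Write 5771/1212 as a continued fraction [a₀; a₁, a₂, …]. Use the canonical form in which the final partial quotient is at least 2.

Run the Euclidean algorithm, recording each quotient:
⌊5771/1212⌋ = 4, remainder 923
⌊1212/923⌋ = 1, remainder 289
⌊923/289⌋ = 3, remainder 56
⌊289/56⌋ = 5, remainder 9
⌊56/9⌋ = 6, remainder 2
⌊9/2⌋ = 4, remainder 1
⌊2/1⌋ = 2, remainder 0

[4; 1, 3, 5, 6, 4, 2]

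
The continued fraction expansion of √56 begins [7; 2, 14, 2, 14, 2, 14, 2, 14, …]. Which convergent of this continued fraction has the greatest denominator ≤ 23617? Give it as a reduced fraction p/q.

13455/1798

a_0 = 7: 7/1  (≤ bound)
a_1 = 2: 15/2  (≤ bound)
a_2 = 14: 217/29  (≤ bound)
a_3 = 2: 449/60  (≤ bound)
a_4 = 14: 6503/869  (≤ bound)
a_5 = 2: 13455/1798  (≤ bound)
a_6 = 14: 194873/26041  (> 23617, stop)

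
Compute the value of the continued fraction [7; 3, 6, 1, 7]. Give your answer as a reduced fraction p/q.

1266/173

Compute successive convergents:
a_0 = 7: 7/1
a_1 = 3: 22/3
a_2 = 6: 139/19
a_3 = 1: 161/22
a_4 = 7: 1266/173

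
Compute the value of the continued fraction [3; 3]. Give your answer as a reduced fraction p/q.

10/3

Start with 3.
3 + 1/(3/1) = 3 + 1/3 = 10/3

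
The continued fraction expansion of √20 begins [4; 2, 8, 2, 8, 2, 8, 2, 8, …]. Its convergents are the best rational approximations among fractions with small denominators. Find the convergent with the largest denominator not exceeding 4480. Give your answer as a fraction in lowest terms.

2889/646

a_0 = 4: 4/1  (≤ bound)
a_1 = 2: 9/2  (≤ bound)
a_2 = 8: 76/17  (≤ bound)
a_3 = 2: 161/36  (≤ bound)
a_4 = 8: 1364/305  (≤ bound)
a_5 = 2: 2889/646  (≤ bound)
a_6 = 8: 24476/5473  (> 4480, stop)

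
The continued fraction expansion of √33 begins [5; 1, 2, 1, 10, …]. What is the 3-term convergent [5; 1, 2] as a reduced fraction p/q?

17/3

Start with 2.
1 + 1/(2/1) = 1 + 1/2 = 3/2
5 + 1/(3/2) = 5 + 2/3 = 17/3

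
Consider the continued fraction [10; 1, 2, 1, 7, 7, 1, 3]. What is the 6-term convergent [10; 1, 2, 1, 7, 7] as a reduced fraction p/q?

Start with 7.
7 + 1/(7/1) = 7 + 1/7 = 50/7
1 + 1/(50/7) = 1 + 7/50 = 57/50
2 + 1/(57/50) = 2 + 50/57 = 164/57
1 + 1/(164/57) = 1 + 57/164 = 221/164
10 + 1/(221/164) = 10 + 164/221 = 2374/221

2374/221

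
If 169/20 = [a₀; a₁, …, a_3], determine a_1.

169 = 8·20 + 9, so a_0 = 8
20 = 2·9 + 2, so a_1 = 2

2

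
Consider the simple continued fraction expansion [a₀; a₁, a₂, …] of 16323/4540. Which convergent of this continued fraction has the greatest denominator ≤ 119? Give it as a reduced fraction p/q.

151/42

a_0 = 3: 3/1  (≤ bound)
a_1 = 1: 4/1  (≤ bound)
a_2 = 1: 7/2  (≤ bound)
a_3 = 2: 18/5  (≤ bound)
a_4 = 8: 151/42  (≤ bound)
a_5 = 4: 622/173  (> 119, stop)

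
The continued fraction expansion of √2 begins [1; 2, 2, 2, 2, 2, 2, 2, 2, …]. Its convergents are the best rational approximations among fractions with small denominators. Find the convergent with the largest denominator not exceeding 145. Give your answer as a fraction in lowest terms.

a_0 = 1: 1/1  (≤ bound)
a_1 = 2: 3/2  (≤ bound)
a_2 = 2: 7/5  (≤ bound)
a_3 = 2: 17/12  (≤ bound)
a_4 = 2: 41/29  (≤ bound)
a_5 = 2: 99/70  (≤ bound)
a_6 = 2: 239/169  (> 145, stop)

99/70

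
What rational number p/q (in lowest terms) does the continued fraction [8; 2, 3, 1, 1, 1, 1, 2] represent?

903/107

a_0 = 8: 8/1
a_1 = 2: 17/2
a_2 = 3: 59/7
a_3 = 1: 76/9
a_4 = 1: 135/16
a_5 = 1: 211/25
a_6 = 1: 346/41
a_7 = 2: 903/107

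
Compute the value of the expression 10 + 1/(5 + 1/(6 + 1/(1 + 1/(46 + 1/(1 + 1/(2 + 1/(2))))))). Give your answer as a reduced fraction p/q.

122221/11989

Work from the innermost term outward:
Start with 2.
2 + 1/(2/1) = 2 + 1/2 = 5/2
1 + 1/(5/2) = 1 + 2/5 = 7/5
46 + 1/(7/5) = 46 + 5/7 = 327/7
1 + 1/(327/7) = 1 + 7/327 = 334/327
6 + 1/(334/327) = 6 + 327/334 = 2331/334
5 + 1/(2331/334) = 5 + 334/2331 = 11989/2331
10 + 1/(11989/2331) = 10 + 2331/11989 = 122221/11989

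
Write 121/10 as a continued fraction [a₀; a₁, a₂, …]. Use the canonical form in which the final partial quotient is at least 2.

Run the Euclidean algorithm, recording each quotient:
⌊121/10⌋ = 12, remainder 1
⌊10/1⌋ = 10, remainder 0

[12; 10]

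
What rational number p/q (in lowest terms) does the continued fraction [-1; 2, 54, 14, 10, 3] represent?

a_0 = -1: -1/1
a_1 = 2: -1/2
a_2 = 54: -55/109
a_3 = 14: -771/1528
a_4 = 10: -7765/15389
a_5 = 3: -24066/47695

-24066/47695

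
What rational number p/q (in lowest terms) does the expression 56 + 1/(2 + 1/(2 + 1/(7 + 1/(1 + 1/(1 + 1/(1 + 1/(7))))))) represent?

Build up convergents one term at a time:
a_0 = 56: 56/1
a_1 = 2: 113/2
a_2 = 2: 282/5
a_3 = 7: 2087/37
a_4 = 1: 2369/42
a_5 = 1: 4456/79
a_6 = 1: 6825/121
a_7 = 7: 52231/926

52231/926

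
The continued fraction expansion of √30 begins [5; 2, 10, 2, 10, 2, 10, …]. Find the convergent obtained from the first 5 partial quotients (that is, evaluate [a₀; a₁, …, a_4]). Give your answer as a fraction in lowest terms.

2525/461

Starting at the tail and folding back:
Start with 10.
2 + 1/(10/1) = 2 + 1/10 = 21/10
10 + 1/(21/10) = 10 + 10/21 = 220/21
2 + 1/(220/21) = 2 + 21/220 = 461/220
5 + 1/(461/220) = 5 + 220/461 = 2525/461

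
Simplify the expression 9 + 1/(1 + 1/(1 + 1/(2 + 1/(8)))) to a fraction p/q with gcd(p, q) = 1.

Use the convergent recurrence hₖ = aₖ·hₖ₋₁ + hₖ₋₂ (and likewise for the denominators kₖ):
a_0 = 9: 9/1
a_1 = 1: 10/1
a_2 = 1: 19/2
a_3 = 2: 48/5
a_4 = 8: 403/42

403/42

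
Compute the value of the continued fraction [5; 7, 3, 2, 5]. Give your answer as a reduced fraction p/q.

Starting at the tail and folding back:
Start with 5.
2 + 1/(5/1) = 2 + 1/5 = 11/5
3 + 1/(11/5) = 3 + 5/11 = 38/11
7 + 1/(38/11) = 7 + 11/38 = 277/38
5 + 1/(277/38) = 5 + 38/277 = 1423/277

1423/277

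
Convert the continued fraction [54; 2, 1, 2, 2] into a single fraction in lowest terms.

Collapse the nested fraction from the inside out:
Start with 2.
2 + 1/(2/1) = 2 + 1/2 = 5/2
1 + 1/(5/2) = 1 + 2/5 = 7/5
2 + 1/(7/5) = 2 + 5/7 = 19/7
54 + 1/(19/7) = 54 + 7/19 = 1033/19

1033/19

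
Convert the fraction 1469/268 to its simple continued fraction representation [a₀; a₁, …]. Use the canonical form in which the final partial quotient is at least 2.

[5; 2, 12, 1, 9]

1469 = 5·268 + 129, so a_0 = 5
268 = 2·129 + 10, so a_1 = 2
129 = 12·10 + 9, so a_2 = 12
10 = 1·9 + 1, so a_3 = 1
9 = 9·1 + 0, so a_4 = 9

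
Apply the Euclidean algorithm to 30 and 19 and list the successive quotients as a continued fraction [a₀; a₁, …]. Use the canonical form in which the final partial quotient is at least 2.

30 = 1·19 + 11, so a_0 = 1
19 = 1·11 + 8, so a_1 = 1
11 = 1·8 + 3, so a_2 = 1
8 = 2·3 + 2, so a_3 = 2
3 = 1·2 + 1, so a_4 = 1
2 = 2·1 + 0, so a_5 = 2

[1; 1, 1, 2, 1, 2]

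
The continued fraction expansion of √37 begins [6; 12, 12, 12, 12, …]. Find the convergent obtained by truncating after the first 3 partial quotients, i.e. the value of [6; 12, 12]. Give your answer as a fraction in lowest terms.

Work from the innermost term outward:
Start with 12.
12 + 1/(12/1) = 12 + 1/12 = 145/12
6 + 1/(145/12) = 6 + 12/145 = 882/145

882/145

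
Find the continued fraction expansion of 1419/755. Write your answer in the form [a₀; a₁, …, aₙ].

[1; 1, 7, 3, 2, 1, 2, 3]

Repeatedly divide and take the remainder:
1419 = 1·755 + 664, so a_0 = 1
755 = 1·664 + 91, so a_1 = 1
664 = 7·91 + 27, so a_2 = 7
91 = 3·27 + 10, so a_3 = 3
27 = 2·10 + 7, so a_4 = 2
10 = 1·7 + 3, so a_5 = 1
7 = 2·3 + 1, so a_6 = 2
3 = 3·1 + 0, so a_7 = 3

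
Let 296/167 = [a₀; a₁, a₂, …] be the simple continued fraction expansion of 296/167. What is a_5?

Run the Euclidean algorithm, recording each quotient:
296 = 1·167 + 129, so a_0 = 1
167 = 1·129 + 38, so a_1 = 1
129 = 3·38 + 15, so a_2 = 3
38 = 2·15 + 8, so a_3 = 2
15 = 1·8 + 7, so a_4 = 1
8 = 1·7 + 1, so a_5 = 1

1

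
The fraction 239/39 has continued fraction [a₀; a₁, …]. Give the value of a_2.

1

239 = 6·39 + 5, so a_0 = 6
39 = 7·5 + 4, so a_1 = 7
5 = 1·4 + 1, so a_2 = 1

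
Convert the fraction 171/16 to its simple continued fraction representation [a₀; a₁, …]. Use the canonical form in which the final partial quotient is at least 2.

[10; 1, 2, 5]

171 ÷ 16 → quotient 10, remainder 11
16 ÷ 11 → quotient 1, remainder 5
11 ÷ 5 → quotient 2, remainder 1
5 ÷ 1 → quotient 5, remainder 0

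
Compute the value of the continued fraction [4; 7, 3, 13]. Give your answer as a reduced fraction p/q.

Work from the innermost term outward:
Start with 13.
3 + 1/(13/1) = 3 + 1/13 = 40/13
7 + 1/(40/13) = 7 + 13/40 = 293/40
4 + 1/(293/40) = 4 + 40/293 = 1212/293

1212/293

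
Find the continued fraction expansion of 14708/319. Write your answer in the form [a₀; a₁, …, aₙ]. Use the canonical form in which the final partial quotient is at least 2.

14708 ÷ 319 → quotient 46, remainder 34
319 ÷ 34 → quotient 9, remainder 13
34 ÷ 13 → quotient 2, remainder 8
13 ÷ 8 → quotient 1, remainder 5
8 ÷ 5 → quotient 1, remainder 3
5 ÷ 3 → quotient 1, remainder 2
3 ÷ 2 → quotient 1, remainder 1
2 ÷ 1 → quotient 2, remainder 0

[46; 9, 2, 1, 1, 1, 1, 2]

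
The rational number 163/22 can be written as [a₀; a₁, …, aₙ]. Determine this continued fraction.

⌊163/22⌋ = 7, remainder 9
⌊22/9⌋ = 2, remainder 4
⌊9/4⌋ = 2, remainder 1
⌊4/1⌋ = 4, remainder 0

[7; 2, 2, 4]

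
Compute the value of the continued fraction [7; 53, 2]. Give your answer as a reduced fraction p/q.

751/107

Work from the innermost term outward:
Start with 2.
53 + 1/(2/1) = 53 + 1/2 = 107/2
7 + 1/(107/2) = 7 + 2/107 = 751/107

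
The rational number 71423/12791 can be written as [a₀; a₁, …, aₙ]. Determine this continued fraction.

[5; 1, 1, 2, 2, 13, 13, 6]

Repeatedly divide and take the remainder:
71423 = 5·12791 + 7468, so a_0 = 5
12791 = 1·7468 + 5323, so a_1 = 1
7468 = 1·5323 + 2145, so a_2 = 1
5323 = 2·2145 + 1033, so a_3 = 2
2145 = 2·1033 + 79, so a_4 = 2
1033 = 13·79 + 6, so a_5 = 13
79 = 13·6 + 1, so a_6 = 13
6 = 6·1 + 0, so a_7 = 6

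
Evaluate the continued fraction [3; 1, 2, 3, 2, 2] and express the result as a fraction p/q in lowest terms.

a_0 = 3: 3/1
a_1 = 1: 4/1
a_2 = 2: 11/3
a_3 = 3: 37/10
a_4 = 2: 85/23
a_5 = 2: 207/56

207/56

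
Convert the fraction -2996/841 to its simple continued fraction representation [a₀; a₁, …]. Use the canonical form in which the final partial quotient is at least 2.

Repeatedly divide and take the remainder:
⌊-2996/841⌋ = -4, remainder 368
⌊841/368⌋ = 2, remainder 105
⌊368/105⌋ = 3, remainder 53
⌊105/53⌋ = 1, remainder 52
⌊53/52⌋ = 1, remainder 1
⌊52/1⌋ = 52, remainder 0

[-4; 2, 3, 1, 1, 52]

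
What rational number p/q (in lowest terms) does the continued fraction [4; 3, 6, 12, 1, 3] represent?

4234/981

Work from the innermost term outward:
Start with 3.
1 + 1/(3/1) = 1 + 1/3 = 4/3
12 + 1/(4/3) = 12 + 3/4 = 51/4
6 + 1/(51/4) = 6 + 4/51 = 310/51
3 + 1/(310/51) = 3 + 51/310 = 981/310
4 + 1/(981/310) = 4 + 310/981 = 4234/981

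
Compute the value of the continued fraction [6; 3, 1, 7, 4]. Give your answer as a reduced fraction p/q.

a_0 = 6: 6/1
a_1 = 3: 19/3
a_2 = 1: 25/4
a_3 = 7: 194/31
a_4 = 4: 801/128

801/128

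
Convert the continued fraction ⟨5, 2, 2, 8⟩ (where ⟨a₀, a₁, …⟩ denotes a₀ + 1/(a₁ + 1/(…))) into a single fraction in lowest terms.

Collapse the nested fraction from the inside out:
Start with 8.
2 + 1/(8/1) = 2 + 1/8 = 17/8
2 + 1/(17/8) = 2 + 8/17 = 42/17
5 + 1/(42/17) = 5 + 17/42 = 227/42

227/42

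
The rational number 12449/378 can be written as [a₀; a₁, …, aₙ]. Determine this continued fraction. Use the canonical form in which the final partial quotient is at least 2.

12449 ÷ 378 → quotient 32, remainder 353
378 ÷ 353 → quotient 1, remainder 25
353 ÷ 25 → quotient 14, remainder 3
25 ÷ 3 → quotient 8, remainder 1
3 ÷ 1 → quotient 3, remainder 0

[32; 1, 14, 8, 3]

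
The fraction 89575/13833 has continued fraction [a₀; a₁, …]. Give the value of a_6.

Repeatedly divide and take the remainder:
89575 ÷ 13833 → quotient 6, remainder 6577
13833 ÷ 6577 → quotient 2, remainder 679
6577 ÷ 679 → quotient 9, remainder 466
679 ÷ 466 → quotient 1, remainder 213
466 ÷ 213 → quotient 2, remainder 40
213 ÷ 40 → quotient 5, remainder 13
40 ÷ 13 → quotient 3, remainder 1

3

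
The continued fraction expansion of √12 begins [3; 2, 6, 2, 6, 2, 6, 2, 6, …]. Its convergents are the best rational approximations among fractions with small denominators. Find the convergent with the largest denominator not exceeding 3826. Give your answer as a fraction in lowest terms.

8733/2521

List convergents until the denominator exceeds the bound:
a_0 = 3: 3/1  (≤ bound)
a_1 = 2: 7/2  (≤ bound)
a_2 = 6: 45/13  (≤ bound)
a_3 = 2: 97/28  (≤ bound)
a_4 = 6: 627/181  (≤ bound)
a_5 = 2: 1351/390  (≤ bound)
a_6 = 6: 8733/2521  (≤ bound)
a_7 = 2: 18817/5432  (> 3826, stop)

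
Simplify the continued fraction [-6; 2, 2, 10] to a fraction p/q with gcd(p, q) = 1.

-291/52

Starting at the tail and folding back:
Start with 10.
2 + 1/(10/1) = 2 + 1/10 = 21/10
2 + 1/(21/10) = 2 + 10/21 = 52/21
-6 + 1/(52/21) = -6 + 21/52 = -291/52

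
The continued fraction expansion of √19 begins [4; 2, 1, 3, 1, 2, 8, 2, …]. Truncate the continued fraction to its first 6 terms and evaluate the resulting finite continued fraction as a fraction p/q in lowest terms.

Starting at the tail and folding back:
Start with 2.
1 + 1/(2/1) = 1 + 1/2 = 3/2
3 + 1/(3/2) = 3 + 2/3 = 11/3
1 + 1/(11/3) = 1 + 3/11 = 14/11
2 + 1/(14/11) = 2 + 11/14 = 39/14
4 + 1/(39/14) = 4 + 14/39 = 170/39

170/39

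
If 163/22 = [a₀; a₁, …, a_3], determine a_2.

2

163 ÷ 22 → quotient 7, remainder 9
22 ÷ 9 → quotient 2, remainder 4
9 ÷ 4 → quotient 2, remainder 1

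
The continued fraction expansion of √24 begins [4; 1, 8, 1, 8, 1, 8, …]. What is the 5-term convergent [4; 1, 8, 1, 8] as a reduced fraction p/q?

436/89

a_0 = 4: 4/1
a_1 = 1: 5/1
a_2 = 8: 44/9
a_3 = 1: 49/10
a_4 = 8: 436/89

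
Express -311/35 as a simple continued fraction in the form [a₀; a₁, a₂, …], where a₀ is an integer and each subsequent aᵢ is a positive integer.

-311 ÷ 35 → quotient -9, remainder 4
35 ÷ 4 → quotient 8, remainder 3
4 ÷ 3 → quotient 1, remainder 1
3 ÷ 1 → quotient 3, remainder 0

[-9; 8, 1, 3]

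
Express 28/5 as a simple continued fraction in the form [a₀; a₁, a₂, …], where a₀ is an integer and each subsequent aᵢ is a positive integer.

28 = 5·5 + 3, so a_0 = 5
5 = 1·3 + 2, so a_1 = 1
3 = 1·2 + 1, so a_2 = 1
2 = 2·1 + 0, so a_3 = 2

[5; 1, 1, 2]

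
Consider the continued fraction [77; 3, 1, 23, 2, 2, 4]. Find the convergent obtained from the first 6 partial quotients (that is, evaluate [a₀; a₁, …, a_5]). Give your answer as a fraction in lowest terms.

a_0 = 77: 77/1
a_1 = 3: 232/3
a_2 = 1: 309/4
a_3 = 23: 7339/95
a_4 = 2: 14987/194
a_5 = 2: 37313/483

37313/483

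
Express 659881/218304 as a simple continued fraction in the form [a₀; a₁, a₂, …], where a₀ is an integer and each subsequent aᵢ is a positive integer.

Repeatedly divide and take the remainder:
659881 ÷ 218304 → quotient 3, remainder 4969
218304 ÷ 4969 → quotient 43, remainder 4637
4969 ÷ 4637 → quotient 1, remainder 332
4637 ÷ 332 → quotient 13, remainder 321
332 ÷ 321 → quotient 1, remainder 11
321 ÷ 11 → quotient 29, remainder 2
11 ÷ 2 → quotient 5, remainder 1
2 ÷ 1 → quotient 2, remainder 0

[3; 43, 1, 13, 1, 29, 5, 2]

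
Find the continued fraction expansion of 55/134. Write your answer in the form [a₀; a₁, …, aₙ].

55 = 0·134 + 55, so a_0 = 0
134 = 2·55 + 24, so a_1 = 2
55 = 2·24 + 7, so a_2 = 2
24 = 3·7 + 3, so a_3 = 3
7 = 2·3 + 1, so a_4 = 2
3 = 3·1 + 0, so a_5 = 3

[0; 2, 2, 3, 2, 3]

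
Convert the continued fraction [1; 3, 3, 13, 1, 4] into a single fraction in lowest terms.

a_0 = 1: 1/1
a_1 = 3: 4/3
a_2 = 3: 13/10
a_3 = 13: 173/133
a_4 = 1: 186/143
a_5 = 4: 917/705

917/705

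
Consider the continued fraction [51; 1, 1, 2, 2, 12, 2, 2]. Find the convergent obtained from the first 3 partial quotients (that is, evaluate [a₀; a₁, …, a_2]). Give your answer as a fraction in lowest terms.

Start with 1.
1 + 1/(1/1) = 1 + 1/1 = 2/1
51 + 1/(2/1) = 51 + 1/2 = 103/2

103/2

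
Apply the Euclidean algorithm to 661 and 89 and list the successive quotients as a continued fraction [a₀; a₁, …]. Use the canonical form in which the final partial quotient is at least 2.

Apply division with remainder until the remainder is 0:
⌊661/89⌋ = 7, remainder 38
⌊89/38⌋ = 2, remainder 13
⌊38/13⌋ = 2, remainder 12
⌊13/12⌋ = 1, remainder 1
⌊12/1⌋ = 12, remainder 0

[7; 2, 2, 1, 12]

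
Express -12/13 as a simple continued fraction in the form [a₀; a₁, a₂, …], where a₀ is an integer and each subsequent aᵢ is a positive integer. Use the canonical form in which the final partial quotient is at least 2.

Apply division with remainder until the remainder is 0:
-12 = -1·13 + 1, so a_0 = -1
13 = 13·1 + 0, so a_1 = 13

[-1; 13]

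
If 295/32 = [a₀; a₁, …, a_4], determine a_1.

4

⌊295/32⌋ = 9, remainder 7
⌊32/7⌋ = 4, remainder 4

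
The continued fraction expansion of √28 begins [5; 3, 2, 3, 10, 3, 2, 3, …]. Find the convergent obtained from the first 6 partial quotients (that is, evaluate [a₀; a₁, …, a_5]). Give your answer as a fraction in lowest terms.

Start with 3.
10 + 1/(3/1) = 10 + 1/3 = 31/3
3 + 1/(31/3) = 3 + 3/31 = 96/31
2 + 1/(96/31) = 2 + 31/96 = 223/96
3 + 1/(223/96) = 3 + 96/223 = 765/223
5 + 1/(765/223) = 5 + 223/765 = 4048/765

4048/765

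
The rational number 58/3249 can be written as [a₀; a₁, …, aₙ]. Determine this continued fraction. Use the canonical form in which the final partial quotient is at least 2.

[0; 56, 58]

Apply division with remainder until the remainder is 0:
58 = 0·3249 + 58, so a_0 = 0
3249 = 56·58 + 1, so a_1 = 56
58 = 58·1 + 0, so a_2 = 58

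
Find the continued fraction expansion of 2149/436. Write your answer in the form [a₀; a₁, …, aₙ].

Run the Euclidean algorithm, recording each quotient:
2149 = 4·436 + 405, so a_0 = 4
436 = 1·405 + 31, so a_1 = 1
405 = 13·31 + 2, so a_2 = 13
31 = 15·2 + 1, so a_3 = 15
2 = 2·1 + 0, so a_4 = 2

[4; 1, 13, 15, 2]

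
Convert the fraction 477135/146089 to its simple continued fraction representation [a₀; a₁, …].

Apply division with remainder until the remainder is 0:
477135 ÷ 146089 → quotient 3, remainder 38868
146089 ÷ 38868 → quotient 3, remainder 29485
38868 ÷ 29485 → quotient 1, remainder 9383
29485 ÷ 9383 → quotient 3, remainder 1336
9383 ÷ 1336 → quotient 7, remainder 31
1336 ÷ 31 → quotient 43, remainder 3
31 ÷ 3 → quotient 10, remainder 1
3 ÷ 1 → quotient 3, remainder 0

[3; 3, 1, 3, 7, 43, 10, 3]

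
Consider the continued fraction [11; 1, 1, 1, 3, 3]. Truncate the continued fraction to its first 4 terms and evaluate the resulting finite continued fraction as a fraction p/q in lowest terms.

a_0 = 11: 11/1
a_1 = 1: 12/1
a_2 = 1: 23/2
a_3 = 1: 35/3

35/3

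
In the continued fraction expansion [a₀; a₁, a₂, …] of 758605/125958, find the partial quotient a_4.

2

⌊758605/125958⌋ = 6, remainder 2857
⌊125958/2857⌋ = 44, remainder 250
⌊2857/250⌋ = 11, remainder 107
⌊250/107⌋ = 2, remainder 36
⌊107/36⌋ = 2, remainder 35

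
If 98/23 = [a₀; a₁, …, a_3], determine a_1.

3

⌊98/23⌋ = 4, remainder 6
⌊23/6⌋ = 3, remainder 5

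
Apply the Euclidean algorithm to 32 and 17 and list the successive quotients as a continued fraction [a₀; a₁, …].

[1; 1, 7, 2]

Repeatedly divide and take the remainder:
32 = 1·17 + 15, so a_0 = 1
17 = 1·15 + 2, so a_1 = 1
15 = 7·2 + 1, so a_2 = 7
2 = 2·1 + 0, so a_3 = 2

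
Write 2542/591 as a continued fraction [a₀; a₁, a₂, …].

[4; 3, 3, 8, 7]

2542 = 4·591 + 178, so a_0 = 4
591 = 3·178 + 57, so a_1 = 3
178 = 3·57 + 7, so a_2 = 3
57 = 8·7 + 1, so a_3 = 8
7 = 7·1 + 0, so a_4 = 7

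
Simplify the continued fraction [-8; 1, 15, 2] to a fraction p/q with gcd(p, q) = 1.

-233/33

Start with 2.
15 + 1/(2/1) = 15 + 1/2 = 31/2
1 + 1/(31/2) = 1 + 2/31 = 33/31
-8 + 1/(33/31) = -8 + 31/33 = -233/33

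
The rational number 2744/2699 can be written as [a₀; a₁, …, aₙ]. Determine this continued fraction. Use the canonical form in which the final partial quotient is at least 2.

[1; 59, 1, 44]

Repeatedly divide and take the remainder:
2744 = 1·2699 + 45, so a_0 = 1
2699 = 59·45 + 44, so a_1 = 59
45 = 1·44 + 1, so a_2 = 1
44 = 44·1 + 0, so a_3 = 44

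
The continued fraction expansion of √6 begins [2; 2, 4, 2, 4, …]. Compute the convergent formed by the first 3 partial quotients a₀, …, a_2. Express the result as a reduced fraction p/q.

Collapse the nested fraction from the inside out:
Start with 4.
2 + 1/(4/1) = 2 + 1/4 = 9/4
2 + 1/(9/4) = 2 + 4/9 = 22/9

22/9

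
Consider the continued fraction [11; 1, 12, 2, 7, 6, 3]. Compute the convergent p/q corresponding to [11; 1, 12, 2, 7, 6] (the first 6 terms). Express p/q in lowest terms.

14776/1239

Start with 6.
7 + 1/(6/1) = 7 + 1/6 = 43/6
2 + 1/(43/6) = 2 + 6/43 = 92/43
12 + 1/(92/43) = 12 + 43/92 = 1147/92
1 + 1/(1147/92) = 1 + 92/1147 = 1239/1147
11 + 1/(1239/1147) = 11 + 1147/1239 = 14776/1239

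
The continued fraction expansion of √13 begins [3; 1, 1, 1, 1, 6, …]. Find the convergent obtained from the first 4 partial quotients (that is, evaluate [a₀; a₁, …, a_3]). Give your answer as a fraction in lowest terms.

11/3

Collapse the nested fraction from the inside out:
Start with 1.
1 + 1/(1/1) = 1 + 1/1 = 2/1
1 + 1/(2/1) = 1 + 1/2 = 3/2
3 + 1/(3/2) = 3 + 2/3 = 11/3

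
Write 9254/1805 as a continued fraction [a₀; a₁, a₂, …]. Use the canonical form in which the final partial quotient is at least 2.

Repeatedly divide and take the remainder:
9254 ÷ 1805 → quotient 5, remainder 229
1805 ÷ 229 → quotient 7, remainder 202
229 ÷ 202 → quotient 1, remainder 27
202 ÷ 27 → quotient 7, remainder 13
27 ÷ 13 → quotient 2, remainder 1
13 ÷ 1 → quotient 13, remainder 0

[5; 7, 1, 7, 2, 13]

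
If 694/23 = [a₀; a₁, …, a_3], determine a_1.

Repeatedly divide and take the remainder:
694 ÷ 23 → quotient 30, remainder 4
23 ÷ 4 → quotient 5, remainder 3

5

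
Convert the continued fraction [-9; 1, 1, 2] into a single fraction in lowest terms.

Use the convergent recurrence hₖ = aₖ·hₖ₋₁ + hₖ₋₂ (and likewise for the denominators kₖ):
a_0 = -9: -9/1
a_1 = 1: -8/1
a_2 = 1: -17/2
a_3 = 2: -42/5

-42/5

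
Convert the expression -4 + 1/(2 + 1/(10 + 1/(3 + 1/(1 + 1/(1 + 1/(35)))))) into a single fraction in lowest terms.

Use the convergent recurrence hₖ = aₖ·hₖ₋₁ + hₖ₋₂ (and likewise for the denominators kₖ):
a_0 = -4: -4/1
a_1 = 2: -7/2
a_2 = 10: -74/21
a_3 = 3: -229/65
a_4 = 1: -303/86
a_5 = 1: -532/151
a_6 = 35: -18923/5371

-18923/5371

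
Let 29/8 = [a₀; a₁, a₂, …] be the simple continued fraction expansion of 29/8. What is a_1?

Apply division with remainder until the remainder is 0:
29 = 3·8 + 5, so a_0 = 3
8 = 1·5 + 3, so a_1 = 1

1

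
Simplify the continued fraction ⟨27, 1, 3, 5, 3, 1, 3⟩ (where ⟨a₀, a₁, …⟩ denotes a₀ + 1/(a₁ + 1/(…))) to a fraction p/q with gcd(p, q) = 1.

Use the convergent recurrence hₖ = aₖ·hₖ₋₁ + hₖ₋₂ (and likewise for the denominators kₖ):
a_0 = 27: 27/1
a_1 = 1: 28/1
a_2 = 3: 111/4
a_3 = 5: 583/21
a_4 = 3: 1860/67
a_5 = 1: 2443/88
a_6 = 3: 9189/331

9189/331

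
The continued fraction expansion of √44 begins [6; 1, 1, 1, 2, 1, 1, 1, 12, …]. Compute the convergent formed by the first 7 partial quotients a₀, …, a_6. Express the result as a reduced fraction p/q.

a_0 = 6: 6/1
a_1 = 1: 7/1
a_2 = 1: 13/2
a_3 = 1: 20/3
a_4 = 2: 53/8
a_5 = 1: 73/11
a_6 = 1: 126/19

126/19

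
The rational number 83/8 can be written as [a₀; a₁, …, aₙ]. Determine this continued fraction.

83 ÷ 8 → quotient 10, remainder 3
8 ÷ 3 → quotient 2, remainder 2
3 ÷ 2 → quotient 1, remainder 1
2 ÷ 1 → quotient 2, remainder 0

[10; 2, 1, 2]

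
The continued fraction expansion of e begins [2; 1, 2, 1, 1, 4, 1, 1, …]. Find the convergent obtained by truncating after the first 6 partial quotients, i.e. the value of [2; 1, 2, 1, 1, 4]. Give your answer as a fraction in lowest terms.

Starting at the tail and folding back:
Start with 4.
1 + 1/(4/1) = 1 + 1/4 = 5/4
1 + 1/(5/4) = 1 + 4/5 = 9/5
2 + 1/(9/5) = 2 + 5/9 = 23/9
1 + 1/(23/9) = 1 + 9/23 = 32/23
2 + 1/(32/23) = 2 + 23/32 = 87/32

87/32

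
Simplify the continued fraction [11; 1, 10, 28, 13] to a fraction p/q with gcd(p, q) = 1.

47971/4028

a_0 = 11: 11/1
a_1 = 1: 12/1
a_2 = 10: 131/11
a_3 = 28: 3680/309
a_4 = 13: 47971/4028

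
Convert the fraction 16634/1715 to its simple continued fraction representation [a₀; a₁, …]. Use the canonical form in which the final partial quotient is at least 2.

Run the Euclidean algorithm, recording each quotient:
16634 ÷ 1715 → quotient 9, remainder 1199
1715 ÷ 1199 → quotient 1, remainder 516
1199 ÷ 516 → quotient 2, remainder 167
516 ÷ 167 → quotient 3, remainder 15
167 ÷ 15 → quotient 11, remainder 2
15 ÷ 2 → quotient 7, remainder 1
2 ÷ 1 → quotient 2, remainder 0

[9; 1, 2, 3, 11, 7, 2]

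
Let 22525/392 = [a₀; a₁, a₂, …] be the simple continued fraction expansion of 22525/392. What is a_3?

30

Repeatedly divide and take the remainder:
⌊22525/392⌋ = 57, remainder 181
⌊392/181⌋ = 2, remainder 30
⌊181/30⌋ = 6, remainder 1
⌊30/1⌋ = 30, remainder 0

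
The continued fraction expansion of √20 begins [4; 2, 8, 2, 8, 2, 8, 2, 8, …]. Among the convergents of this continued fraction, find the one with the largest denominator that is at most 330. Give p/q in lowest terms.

List convergents until the denominator exceeds the bound:
a_0 = 4: 4/1  (≤ bound)
a_1 = 2: 9/2  (≤ bound)
a_2 = 8: 76/17  (≤ bound)
a_3 = 2: 161/36  (≤ bound)
a_4 = 8: 1364/305  (≤ bound)
a_5 = 2: 2889/646  (> 330, stop)

1364/305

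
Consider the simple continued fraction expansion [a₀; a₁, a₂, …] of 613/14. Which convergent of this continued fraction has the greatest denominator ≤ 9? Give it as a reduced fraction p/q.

a_0 = 43: 43/1  (≤ bound)
a_1 = 1: 44/1  (≤ bound)
a_2 = 3: 175/4  (≤ bound)
a_3 = 1: 219/5  (≤ bound)
a_4 = 2: 613/14  (> 9, stop)

219/5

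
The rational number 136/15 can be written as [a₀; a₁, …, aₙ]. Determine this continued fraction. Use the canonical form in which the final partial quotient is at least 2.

[9; 15]

136 = 9·15 + 1, so a_0 = 9
15 = 15·1 + 0, so a_1 = 15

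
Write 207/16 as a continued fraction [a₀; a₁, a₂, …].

[12; 1, 15]

207 ÷ 16 → quotient 12, remainder 15
16 ÷ 15 → quotient 1, remainder 1
15 ÷ 1 → quotient 15, remainder 0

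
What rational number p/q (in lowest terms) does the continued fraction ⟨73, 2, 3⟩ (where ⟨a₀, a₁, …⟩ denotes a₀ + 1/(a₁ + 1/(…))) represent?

514/7

Work from the innermost term outward:
Start with 3.
2 + 1/(3/1) = 2 + 1/3 = 7/3
73 + 1/(7/3) = 73 + 3/7 = 514/7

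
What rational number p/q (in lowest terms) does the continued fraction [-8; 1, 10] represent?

-78/11

a_0 = -8: -8/1
a_1 = 1: -7/1
a_2 = 10: -78/11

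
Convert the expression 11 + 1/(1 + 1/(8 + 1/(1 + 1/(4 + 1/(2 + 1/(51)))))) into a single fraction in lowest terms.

66118/5557

Start with 51.
2 + 1/(51/1) = 2 + 1/51 = 103/51
4 + 1/(103/51) = 4 + 51/103 = 463/103
1 + 1/(463/103) = 1 + 103/463 = 566/463
8 + 1/(566/463) = 8 + 463/566 = 4991/566
1 + 1/(4991/566) = 1 + 566/4991 = 5557/4991
11 + 1/(5557/4991) = 11 + 4991/5557 = 66118/5557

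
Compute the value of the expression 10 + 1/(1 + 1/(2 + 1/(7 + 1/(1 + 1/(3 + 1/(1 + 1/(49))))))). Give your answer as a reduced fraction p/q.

Work from the innermost term outward:
Start with 49.
1 + 1/(49/1) = 1 + 1/49 = 50/49
3 + 1/(50/49) = 3 + 49/50 = 199/50
1 + 1/(199/50) = 1 + 50/199 = 249/199
7 + 1/(249/199) = 7 + 199/249 = 1942/249
2 + 1/(1942/249) = 2 + 249/1942 = 4133/1942
1 + 1/(4133/1942) = 1 + 1942/4133 = 6075/4133
10 + 1/(6075/4133) = 10 + 4133/6075 = 64883/6075

64883/6075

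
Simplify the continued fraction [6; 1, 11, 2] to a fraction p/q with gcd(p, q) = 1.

173/25

a_0 = 6: 6/1
a_1 = 1: 7/1
a_2 = 11: 83/12
a_3 = 2: 173/25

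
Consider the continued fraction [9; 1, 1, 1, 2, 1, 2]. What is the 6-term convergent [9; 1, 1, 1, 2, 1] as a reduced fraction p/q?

Use the convergent recurrence hₖ = aₖ·hₖ₋₁ + hₖ₋₂ (and likewise for the denominators kₖ):
a_0 = 9: 9/1
a_1 = 1: 10/1
a_2 = 1: 19/2
a_3 = 1: 29/3
a_4 = 2: 77/8
a_5 = 1: 106/11

106/11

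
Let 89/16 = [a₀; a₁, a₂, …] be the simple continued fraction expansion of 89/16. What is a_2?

1

89 = 5·16 + 9, so a_0 = 5
16 = 1·9 + 7, so a_1 = 1
9 = 1·7 + 2, so a_2 = 1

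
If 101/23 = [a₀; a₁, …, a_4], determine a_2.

Repeatedly divide and take the remainder:
101 = 4·23 + 9, so a_0 = 4
23 = 2·9 + 5, so a_1 = 2
9 = 1·5 + 4, so a_2 = 1

1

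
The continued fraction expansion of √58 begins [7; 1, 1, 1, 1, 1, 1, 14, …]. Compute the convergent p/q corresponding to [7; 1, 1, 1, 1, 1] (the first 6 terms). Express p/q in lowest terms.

Build up convergents one term at a time:
a_0 = 7: 7/1
a_1 = 1: 8/1
a_2 = 1: 15/2
a_3 = 1: 23/3
a_4 = 1: 38/5
a_5 = 1: 61/8

61/8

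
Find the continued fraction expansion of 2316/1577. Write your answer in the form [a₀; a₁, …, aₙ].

2316 = 1·1577 + 739, so a_0 = 1
1577 = 2·739 + 99, so a_1 = 2
739 = 7·99 + 46, so a_2 = 7
99 = 2·46 + 7, so a_3 = 2
46 = 6·7 + 4, so a_4 = 6
7 = 1·4 + 3, so a_5 = 1
4 = 1·3 + 1, so a_6 = 1
3 = 3·1 + 0, so a_7 = 3

[1; 2, 7, 2, 6, 1, 1, 3]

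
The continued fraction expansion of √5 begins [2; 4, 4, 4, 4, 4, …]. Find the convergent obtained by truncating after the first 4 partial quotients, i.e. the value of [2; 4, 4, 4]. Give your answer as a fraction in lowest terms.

161/72

a_0 = 2: 2/1
a_1 = 4: 9/4
a_2 = 4: 38/17
a_3 = 4: 161/72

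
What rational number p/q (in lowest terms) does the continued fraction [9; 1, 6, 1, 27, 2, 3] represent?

Starting at the tail and folding back:
Start with 3.
2 + 1/(3/1) = 2 + 1/3 = 7/3
27 + 1/(7/3) = 27 + 3/7 = 192/7
1 + 1/(192/7) = 1 + 7/192 = 199/192
6 + 1/(199/192) = 6 + 192/199 = 1386/199
1 + 1/(1386/199) = 1 + 199/1386 = 1585/1386
9 + 1/(1585/1386) = 9 + 1386/1585 = 15651/1585

15651/1585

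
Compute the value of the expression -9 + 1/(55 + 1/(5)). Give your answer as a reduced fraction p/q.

-2479/276

Start with 5.
55 + 1/(5/1) = 55 + 1/5 = 276/5
-9 + 1/(276/5) = -9 + 5/276 = -2479/276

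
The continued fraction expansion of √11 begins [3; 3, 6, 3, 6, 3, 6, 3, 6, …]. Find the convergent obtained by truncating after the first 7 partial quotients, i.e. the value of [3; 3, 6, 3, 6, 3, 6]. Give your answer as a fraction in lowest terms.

a_0 = 3: 3/1
a_1 = 3: 10/3
a_2 = 6: 63/19
a_3 = 3: 199/60
a_4 = 6: 1257/379
a_5 = 3: 3970/1197
a_6 = 6: 25077/7561

25077/7561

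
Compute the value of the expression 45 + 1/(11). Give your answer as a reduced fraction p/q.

Work from the innermost term outward:
Start with 11.
45 + 1/(11/1) = 45 + 1/11 = 496/11

496/11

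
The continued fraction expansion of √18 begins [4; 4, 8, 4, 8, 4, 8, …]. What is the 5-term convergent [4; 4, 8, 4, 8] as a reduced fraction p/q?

Compute successive convergents:
a_0 = 4: 4/1
a_1 = 4: 17/4
a_2 = 8: 140/33
a_3 = 4: 577/136
a_4 = 8: 4756/1121

4756/1121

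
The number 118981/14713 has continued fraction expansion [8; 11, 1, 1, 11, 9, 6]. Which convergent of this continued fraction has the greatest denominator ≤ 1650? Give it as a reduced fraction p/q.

2143/265

a_0 = 8: 8/1  (≤ bound)
a_1 = 11: 89/11  (≤ bound)
a_2 = 1: 97/12  (≤ bound)
a_3 = 1: 186/23  (≤ bound)
a_4 = 11: 2143/265  (≤ bound)
a_5 = 9: 19473/2408  (> 1650, stop)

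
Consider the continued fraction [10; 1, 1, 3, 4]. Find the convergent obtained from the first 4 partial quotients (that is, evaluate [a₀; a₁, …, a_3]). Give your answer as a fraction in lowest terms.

74/7

Use the convergent recurrence hₖ = aₖ·hₖ₋₁ + hₖ₋₂ (and likewise for the denominators kₖ):
a_0 = 10: 10/1
a_1 = 1: 11/1
a_2 = 1: 21/2
a_3 = 3: 74/7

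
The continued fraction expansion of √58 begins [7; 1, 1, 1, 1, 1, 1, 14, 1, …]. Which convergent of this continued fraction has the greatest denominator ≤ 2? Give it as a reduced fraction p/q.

List convergents until the denominator exceeds the bound:
a_0 = 7: 7/1  (≤ bound)
a_1 = 1: 8/1  (≤ bound)
a_2 = 1: 15/2  (≤ bound)
a_3 = 1: 23/3  (> 2, stop)

15/2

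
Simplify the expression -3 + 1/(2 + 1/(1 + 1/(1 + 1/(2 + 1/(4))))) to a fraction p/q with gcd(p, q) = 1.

Compute successive convergents:
a_0 = -3: -3/1
a_1 = 2: -5/2
a_2 = 1: -8/3
a_3 = 1: -13/5
a_4 = 2: -34/13
a_5 = 4: -149/57

-149/57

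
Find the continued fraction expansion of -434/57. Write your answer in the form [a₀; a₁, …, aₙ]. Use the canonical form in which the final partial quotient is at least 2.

⌊-434/57⌋ = -8, remainder 22
⌊57/22⌋ = 2, remainder 13
⌊22/13⌋ = 1, remainder 9
⌊13/9⌋ = 1, remainder 4
⌊9/4⌋ = 2, remainder 1
⌊4/1⌋ = 4, remainder 0

[-8; 2, 1, 1, 2, 4]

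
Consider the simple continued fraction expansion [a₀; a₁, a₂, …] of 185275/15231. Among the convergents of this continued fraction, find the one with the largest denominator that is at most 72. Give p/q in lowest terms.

815/67

a_0 = 12: 12/1  (≤ bound)
a_1 = 6: 73/6  (≤ bound)
a_2 = 11: 815/67  (≤ bound)
a_3 = 1: 888/73  (> 72, stop)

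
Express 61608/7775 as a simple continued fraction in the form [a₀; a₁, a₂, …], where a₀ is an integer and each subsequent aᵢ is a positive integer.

61608 = 7·7775 + 7183, so a_0 = 7
7775 = 1·7183 + 592, so a_1 = 1
7183 = 12·592 + 79, so a_2 = 12
592 = 7·79 + 39, so a_3 = 7
79 = 2·39 + 1, so a_4 = 2
39 = 39·1 + 0, so a_5 = 39

[7; 1, 12, 7, 2, 39]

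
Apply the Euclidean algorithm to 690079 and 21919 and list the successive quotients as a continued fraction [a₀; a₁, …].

[31; 2, 14, 3, 34, 1, 6]

Run the Euclidean algorithm, recording each quotient:
⌊690079/21919⌋ = 31, remainder 10590
⌊21919/10590⌋ = 2, remainder 739
⌊10590/739⌋ = 14, remainder 244
⌊739/244⌋ = 3, remainder 7
⌊244/7⌋ = 34, remainder 6
⌊7/6⌋ = 1, remainder 1
⌊6/1⌋ = 6, remainder 0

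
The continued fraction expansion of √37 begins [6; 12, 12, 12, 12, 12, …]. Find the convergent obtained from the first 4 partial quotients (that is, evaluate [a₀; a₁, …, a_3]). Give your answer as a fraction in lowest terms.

10657/1752

Start with 12.
12 + 1/(12/1) = 12 + 1/12 = 145/12
12 + 1/(145/12) = 12 + 12/145 = 1752/145
6 + 1/(1752/145) = 6 + 145/1752 = 10657/1752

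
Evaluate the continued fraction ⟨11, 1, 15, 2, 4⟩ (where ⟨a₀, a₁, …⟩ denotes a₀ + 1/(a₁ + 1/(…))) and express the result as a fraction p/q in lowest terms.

Collapse the nested fraction from the inside out:
Start with 4.
2 + 1/(4/1) = 2 + 1/4 = 9/4
15 + 1/(9/4) = 15 + 4/9 = 139/9
1 + 1/(139/9) = 1 + 9/139 = 148/139
11 + 1/(148/139) = 11 + 139/148 = 1767/148

1767/148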